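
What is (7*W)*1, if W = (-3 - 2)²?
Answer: 175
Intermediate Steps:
W = 25 (W = (-5)² = 25)
(7*W)*1 = (7*25)*1 = 175*1 = 175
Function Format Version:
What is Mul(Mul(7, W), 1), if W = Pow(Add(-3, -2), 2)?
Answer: 175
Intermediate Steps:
W = 25 (W = Pow(-5, 2) = 25)
Mul(Mul(7, W), 1) = Mul(Mul(7, 25), 1) = Mul(175, 1) = 175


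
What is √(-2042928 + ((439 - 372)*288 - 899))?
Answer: I*√2024531 ≈ 1422.9*I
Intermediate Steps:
√(-2042928 + ((439 - 372)*288 - 899)) = √(-2042928 + (67*288 - 899)) = √(-2042928 + (19296 - 899)) = √(-2042928 + 18397) = √(-2024531) = I*√2024531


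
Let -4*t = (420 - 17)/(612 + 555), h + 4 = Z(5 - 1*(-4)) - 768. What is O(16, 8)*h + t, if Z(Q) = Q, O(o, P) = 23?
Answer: -81919135/4668 ≈ -17549.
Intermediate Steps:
h = -763 (h = -4 + ((5 - 1*(-4)) - 768) = -4 + ((5 + 4) - 768) = -4 + (9 - 768) = -4 - 759 = -763)
t = -403/4668 (t = -(420 - 17)/(4*(612 + 555)) = -403/(4*1167) = -¼*403/1167 = -403/4668 ≈ -0.086332)
O(16, 8)*h + t = 23*(-763) - 403/4668 = -17549 - 403/4668 = -81919135/4668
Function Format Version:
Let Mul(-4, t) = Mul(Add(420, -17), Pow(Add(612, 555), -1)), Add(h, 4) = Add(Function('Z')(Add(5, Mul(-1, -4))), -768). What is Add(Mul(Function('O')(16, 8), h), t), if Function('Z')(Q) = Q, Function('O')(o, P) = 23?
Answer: Rational(-81919135, 4668) ≈ -17549.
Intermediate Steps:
h = -763 (h = Add(-4, Add(Add(5, Mul(-1, -4)), -768)) = Add(-4, Add(Add(5, 4), -768)) = Add(-4, Add(9, -768)) = Add(-4, -759) = -763)
t = Rational(-403, 4668) (t = Mul(Rational(-1, 4), Mul(Add(420, -17), Pow(Add(612, 555), -1))) = Mul(Rational(-1, 4), Mul(403, Pow(1167, -1))) = Mul(Rational(-1, 4), Mul(403, Rational(1, 1167))) = Mul(Rational(-1, 4), Rational(403, 1167)) = Rational(-403, 4668) ≈ -0.086332)
Add(Mul(Function('O')(16, 8), h), t) = Add(Mul(23, -763), Rational(-403, 4668)) = Add(-17549, Rational(-403, 4668)) = Rational(-81919135, 4668)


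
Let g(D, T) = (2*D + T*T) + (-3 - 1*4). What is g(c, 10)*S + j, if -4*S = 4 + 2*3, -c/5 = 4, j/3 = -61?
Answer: -631/2 ≈ -315.50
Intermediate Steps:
j = -183 (j = 3*(-61) = -183)
c = -20 (c = -5*4 = -20)
S = -5/2 (S = -(4 + 2*3)/4 = -(4 + 6)/4 = -¼*10 = -5/2 ≈ -2.5000)
g(D, T) = -7 + T² + 2*D (g(D, T) = (2*D + T²) + (-3 - 4) = (T² + 2*D) - 7 = -7 + T² + 2*D)
g(c, 10)*S + j = (-7 + 10² + 2*(-20))*(-5/2) - 183 = (-7 + 100 - 40)*(-5/2) - 183 = 53*(-5/2) - 183 = -265/2 - 183 = -631/2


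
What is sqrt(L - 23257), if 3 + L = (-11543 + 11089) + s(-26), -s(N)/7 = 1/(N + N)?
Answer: I*sqrt(16030573)/26 ≈ 153.99*I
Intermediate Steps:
s(N) = -7/(2*N) (s(N) = -7/(N + N) = -7*1/(2*N) = -7/(2*N))
L = -23757/52 (L = -3 + ((-11543 + 11089) - 7/2/(-26)) = -3 + (-454 - 7/2*(-1/26)) = -3 + (-454 + 7/52) = -3 - 23601/52 = -23757/52 ≈ -456.87)
sqrt(L - 23257) = sqrt(-23757/52 - 23257) = sqrt(-1233121/52) = I*sqrt(16030573)/26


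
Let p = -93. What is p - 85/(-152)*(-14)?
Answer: -7663/76 ≈ -100.83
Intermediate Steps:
p - 85/(-152)*(-14) = -93 - 85/(-152)*(-14) = -93 - 85*(-1/152)*(-14) = -93 + (85/152)*(-14) = -93 - 595/76 = -7663/76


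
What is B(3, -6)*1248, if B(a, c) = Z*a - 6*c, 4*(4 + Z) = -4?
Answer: 26208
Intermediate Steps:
Z = -5 (Z = -4 + (¼)*(-4) = -4 - 1 = -5)
B(a, c) = -6*c - 5*a (B(a, c) = -5*a - 6*c = -6*c - 5*a)
B(3, -6)*1248 = (-6*(-6) - 5*3)*1248 = (36 - 15)*1248 = 21*1248 = 26208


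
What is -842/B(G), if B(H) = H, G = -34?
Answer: 421/17 ≈ 24.765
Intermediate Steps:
-842/B(G) = -842/(-34) = -842*(-1/34) = 421/17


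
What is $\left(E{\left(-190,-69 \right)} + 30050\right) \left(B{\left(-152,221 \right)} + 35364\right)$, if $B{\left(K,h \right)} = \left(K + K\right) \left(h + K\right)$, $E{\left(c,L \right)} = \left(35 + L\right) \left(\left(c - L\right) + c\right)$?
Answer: $584498112$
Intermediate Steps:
$E{\left(c,L \right)} = \left(35 + L\right) \left(- L + 2 c\right)$
$B{\left(K,h \right)} = 2 K \left(K + h\right)$
$\left(E{\left(-190,-69 \right)} + 30050\right) \left(B{\left(-152,221 \right)} + 35364\right) = \left(\left(- \left(-69\right)^{2} - -2415 + 70 \left(-190\right) + 2 \left(-69\right) \left(-190\right)\right) + 30050\right) \left(2 \left(-152\right) \left(-152 + 221\right) + 35364\right) = \left(\left(\left(-1\right) 4761 + 2415 - 13300 + 26220\right) + 30050\right) \left(2 \left(-152\right) 69 + 35364\right) = \left(\left(-4761 + 2415 - 13300 + 26220\right) + 30050\right) \left(-20976 + 35364\right) = \left(10574 + 30050\right) 14388 = 40624 \cdot 14388 = 584498112$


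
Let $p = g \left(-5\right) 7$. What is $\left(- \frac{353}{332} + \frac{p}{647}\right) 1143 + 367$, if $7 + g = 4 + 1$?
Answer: $- \frac{155654525}{214804} \approx -724.63$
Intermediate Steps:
$g = -2$ ($g = -7 + \left(4 + 1\right) = -7 + 5 = -2$)
$p = 70$ ($p = \left(-2\right) \left(-5\right) 7 = 10 \cdot 7 = 70$)
$\left(- \frac{353}{332} + \frac{p}{647}\right) 1143 + 367 = \left(- \frac{353}{332} + \frac{70}{647}\right) 1143 + 367 = \left(- \frac{205151}{214804}\right) 1143 + 367 = - \frac{234487593}{214804} + 367 = - \frac{155654525}{214804}$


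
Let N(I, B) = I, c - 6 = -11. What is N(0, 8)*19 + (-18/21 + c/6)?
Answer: -71/42 ≈ -1.6905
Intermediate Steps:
c = -5 (c = 6 - 11 = -5)
N(0, 8)*19 + (-18/21 + c/6) = 0*19 + (-18/21 - 5/6) = 0 + (-18*1/21 - 5*⅙) = 0 + (-6/7 - ⅚) = 0 - 71/42 = -71/42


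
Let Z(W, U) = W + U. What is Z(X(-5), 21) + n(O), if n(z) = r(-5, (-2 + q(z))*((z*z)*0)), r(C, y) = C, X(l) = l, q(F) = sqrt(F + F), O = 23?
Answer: 11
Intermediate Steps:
q(F) = sqrt(2)*sqrt(F) (q(F) = sqrt(2*F) = sqrt(2)*sqrt(F))
Z(W, U) = U + W
n(z) = -5
Z(X(-5), 21) + n(O) = (21 - 5) - 5 = 16 - 5 = 11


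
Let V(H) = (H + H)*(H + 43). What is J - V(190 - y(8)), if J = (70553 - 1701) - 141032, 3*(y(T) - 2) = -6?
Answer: -160720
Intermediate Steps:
y(T) = 0 (y(T) = 2 + (⅓)*(-6) = 2 - 2 = 0)
V(H) = 2*H*(43 + H) (V(H) = (2*H)*(43 + H) = 2*H*(43 + H))
J = -72180 (J = 68852 - 141032 = -72180)
J - V(190 - y(8)) = -72180 - 2*(190 - 1*0)*(43 + (190 - 1*0)) = -72180 - 2*(190 + 0)*(43 + (190 + 0)) = -72180 - 2*190*(43 + 190) = -72180 - 2*190*233 = -72180 - 1*88540 = -72180 - 88540 = -160720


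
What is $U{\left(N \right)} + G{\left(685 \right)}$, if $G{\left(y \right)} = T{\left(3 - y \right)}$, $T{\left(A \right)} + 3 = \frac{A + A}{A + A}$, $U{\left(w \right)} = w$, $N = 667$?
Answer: $665$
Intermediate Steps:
$T{\left(A \right)} = -2$ ($T{\left(A \right)} = -3 + \frac{A + A}{A + A} = -3 + \frac{2 A}{2 A} = -3 + 2 A \frac{1}{2 A} = -3 + 1 = -2$)
$G{\left(y \right)} = -2$
$U{\left(N \right)} + G{\left(685 \right)} = 667 - 2 = 665$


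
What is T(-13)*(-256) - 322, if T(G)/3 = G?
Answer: 9662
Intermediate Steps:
T(G) = 3*G
T(-13)*(-256) - 322 = (3*(-13))*(-256) - 322 = -39*(-256) - 322 = 9984 - 322 = 9662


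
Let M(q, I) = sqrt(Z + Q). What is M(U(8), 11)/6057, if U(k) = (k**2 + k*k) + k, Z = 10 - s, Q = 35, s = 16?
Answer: sqrt(29)/6057 ≈ 0.00088908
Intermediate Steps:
Z = -6 (Z = 10 - 1*16 = 10 - 16 = -6)
U(k) = k + 2*k**2 (U(k) = (k**2 + k**2) + k = 2*k**2 + k = k + 2*k**2)
M(q, I) = sqrt(29) (M(q, I) = sqrt(-6 + 35) = sqrt(29))
M(U(8), 11)/6057 = sqrt(29)/6057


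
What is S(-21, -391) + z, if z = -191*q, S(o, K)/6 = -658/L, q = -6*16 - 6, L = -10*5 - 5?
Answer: 1075458/55 ≈ 19554.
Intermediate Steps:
L = -55 (L = -50 - 5 = -55)
q = -102 (q = -96 - 6 = -102)
S(o, K) = 3948/55 (S(o, K) = 6*(-658/(-55)) = 6*(-658*(-1/55)) = 6*(658/55) = 3948/55)
z = 19482 (z = -191*(-102) = 19482)
S(-21, -391) + z = 3948/55 + 19482 = 1075458/55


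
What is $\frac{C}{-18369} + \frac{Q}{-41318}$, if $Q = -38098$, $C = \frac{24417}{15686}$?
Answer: $\frac{609800087307}{661400488034} \approx 0.92198$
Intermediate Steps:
$C = \frac{24417}{15686}$ ($C = 24417 \cdot \frac{1}{15686} = \frac{24417}{15686} \approx 1.5566$)
$\frac{C}{-18369} + \frac{Q}{-41318} = \frac{24417}{15686 \left(-18369\right)} - \frac{38098}{-41318} = \frac{24417}{15686} \left(- \frac{1}{18369}\right) - - \frac{19049}{20659} = - \frac{2713}{32015126} + \frac{19049}{20659} = \frac{609800087307}{661400488034}$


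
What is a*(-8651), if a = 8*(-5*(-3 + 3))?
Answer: 0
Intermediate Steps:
a = 0 (a = 8*(-5*0) = 8*0 = 0)
a*(-8651) = 0*(-8651) = 0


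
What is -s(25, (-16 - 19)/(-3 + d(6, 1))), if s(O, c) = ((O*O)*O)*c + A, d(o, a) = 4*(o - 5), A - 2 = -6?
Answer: 546879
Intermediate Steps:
A = -4 (A = 2 - 6 = -4)
d(o, a) = -20 + 4*o (d(o, a) = 4*(-5 + o) = -20 + 4*o)
s(O, c) = -4 + c*O³ (s(O, c) = ((O*O)*O)*c - 4 = (O²*O)*c - 4 = O³*c - 4 = c*O³ - 4 = -4 + c*O³)
-s(25, (-16 - 19)/(-3 + d(6, 1))) = -(-4 + ((-16 - 19)/(-3 + (-20 + 4*6)))*25³) = -(-4 - 35/(-3 + (-20 + 24))*15625) = -(-4 - 35/(-3 + 4)*15625) = -(-4 - 35/1*15625) = -(-4 - 35*1*15625) = -(-4 - 35*15625) = -(-4 - 546875) = -1*(-546879) = 546879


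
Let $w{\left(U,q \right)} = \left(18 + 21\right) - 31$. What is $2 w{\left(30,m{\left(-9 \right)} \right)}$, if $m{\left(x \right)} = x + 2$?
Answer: $16$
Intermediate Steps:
$m{\left(x \right)} = 2 + x$
$w{\left(U,q \right)} = 8$ ($w{\left(U,q \right)} = 39 - 31 = 8$)
$2 w{\left(30,m{\left(-9 \right)} \right)} = 2 \cdot 8 = 16$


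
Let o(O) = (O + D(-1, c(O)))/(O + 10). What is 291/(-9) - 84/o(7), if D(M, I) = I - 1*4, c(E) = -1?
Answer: -2239/3 ≈ -746.33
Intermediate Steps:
D(M, I) = -4 + I (D(M, I) = I - 4 = -4 + I)
o(O) = (-5 + O)/(10 + O) (o(O) = (O + (-4 - 1))/(O + 10) = (O - 5)/(10 + O) = (-5 + O)/(10 + O))
291/(-9) - 84/o(7) = 291/(-9) - 84*(10 + 7)/(-5 + 7) = 291*(-1/9) - 84/(2/17) = -97/3 - 84/((1/17)*2) = -97/3 - 84/2/17 = -97/3 - 84*17/2 = -97/3 - 714 = -2239/3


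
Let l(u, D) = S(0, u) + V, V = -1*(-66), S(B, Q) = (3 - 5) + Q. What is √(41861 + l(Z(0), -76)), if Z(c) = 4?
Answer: √41929 ≈ 204.77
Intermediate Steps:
S(B, Q) = -2 + Q
V = 66
l(u, D) = 64 + u (l(u, D) = (-2 + u) + 66 = 64 + u)
√(41861 + l(Z(0), -76)) = √(41861 + (64 + 4)) = √(41861 + 68) = √41929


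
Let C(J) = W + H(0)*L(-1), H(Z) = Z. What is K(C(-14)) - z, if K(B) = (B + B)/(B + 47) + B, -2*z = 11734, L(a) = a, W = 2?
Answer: 287585/49 ≈ 5869.1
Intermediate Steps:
z = -5867 (z = -½*11734 = -5867)
C(J) = 2 (C(J) = 2 + 0*(-1) = 2 + 0 = 2)
K(B) = B + 2*B/(47 + B) (K(B) = (2*B)/(47 + B) + B = 2*B/(47 + B) + B = B + 2*B/(47 + B))
K(C(-14)) - z = 2*(49 + 2)/(47 + 2) - 1*(-5867) = 2*51/49 + 5867 = 2*(1/49)*51 + 5867 = 102/49 + 5867 = 287585/49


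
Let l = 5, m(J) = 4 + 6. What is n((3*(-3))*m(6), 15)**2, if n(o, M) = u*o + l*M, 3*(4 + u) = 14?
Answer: 225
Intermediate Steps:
u = 2/3 (u = -4 + (1/3)*14 = -4 + 14/3 = 2/3 ≈ 0.66667)
m(J) = 10
n(o, M) = 5*M + 2*o/3 (n(o, M) = 2*o/3 + 5*M = 5*M + 2*o/3)
n((3*(-3))*m(6), 15)**2 = (5*15 + 2*((3*(-3))*10)/3)**2 = (75 + 2*(-9*10)/3)**2 = (75 + (2/3)*(-90))**2 = (75 - 60)**2 = 15**2 = 225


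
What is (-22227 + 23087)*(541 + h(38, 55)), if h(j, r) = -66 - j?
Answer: 375820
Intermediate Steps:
(-22227 + 23087)*(541 + h(38, 55)) = (-22227 + 23087)*(541 + (-66 - 1*38)) = 860*(541 + (-66 - 38)) = 860*(541 - 104) = 860*437 = 375820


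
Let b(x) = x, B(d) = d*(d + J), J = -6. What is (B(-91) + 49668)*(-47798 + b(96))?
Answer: -2790328490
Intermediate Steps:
B(d) = d*(-6 + d) (B(d) = d*(d - 6) = d*(-6 + d))
(B(-91) + 49668)*(-47798 + b(96)) = (-91*(-6 - 91) + 49668)*(-47798 + 96) = (-91*(-97) + 49668)*(-47702) = (8827 + 49668)*(-47702) = 58495*(-47702) = -2790328490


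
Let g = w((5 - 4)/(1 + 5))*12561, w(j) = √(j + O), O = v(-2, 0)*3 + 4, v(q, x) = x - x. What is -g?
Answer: -20935*√6/2 ≈ -25640.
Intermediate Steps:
v(q, x) = 0
O = 4 (O = 0*3 + 4 = 0 + 4 = 4)
w(j) = √(4 + j) (w(j) = √(j + 4) = √(4 + j))
g = 20935*√6/2 (g = √(4 + (5 - 4)/(1 + 5))*12561 = √(4 + 1/6)*12561 = √(4 + 1*(⅙))*12561 = √(4 + ⅙)*12561 = √(25/6)*12561 = (5*√6/6)*12561 = 20935*√6/2 ≈ 25640.)
-g = -20935*√6/2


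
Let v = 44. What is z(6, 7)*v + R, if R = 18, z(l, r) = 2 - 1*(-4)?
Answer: 282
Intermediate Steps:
z(l, r) = 6 (z(l, r) = 2 + 4 = 6)
z(6, 7)*v + R = 6*44 + 18 = 264 + 18 = 282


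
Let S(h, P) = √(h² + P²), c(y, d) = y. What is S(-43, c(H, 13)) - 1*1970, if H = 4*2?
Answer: -1970 + √1913 ≈ -1926.3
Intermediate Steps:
H = 8
S(h, P) = √(P² + h²)
S(-43, c(H, 13)) - 1*1970 = √(8² + (-43)²) - 1*1970 = √(64 + 1849) - 1970 = √1913 - 1970 = -1970 + √1913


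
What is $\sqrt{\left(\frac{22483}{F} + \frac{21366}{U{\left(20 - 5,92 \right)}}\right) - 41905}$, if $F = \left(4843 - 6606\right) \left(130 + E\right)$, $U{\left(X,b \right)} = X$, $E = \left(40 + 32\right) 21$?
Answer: $\frac{i \sqrt{8480822293201613190}}{14474230} \approx 201.2 i$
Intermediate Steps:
$E = 1512$ ($E = 72 \cdot 21 = 1512$)
$F = -2894846$ ($F = \left(4843 - 6606\right) \left(130 + 1512\right) = \left(-1763\right) 1642 = -2894846$)
$\sqrt{\left(\frac{22483}{F} + \frac{21366}{U{\left(20 - 5,92 \right)}}\right) - 41905} = \sqrt{\left(\frac{22483}{-2894846} + \frac{21366}{20 - 5}\right) - 41905} = \sqrt{\left(22483 \left(- \frac{1}{2894846}\right) + \frac{21366}{20 - 5}\right) - 41905} = \sqrt{\left(- \frac{22483}{2894846} + \frac{21366}{15}\right) - 41905} = \sqrt{\left(- \frac{22483}{2894846} + 21366 \cdot \frac{1}{15}\right) - 41905} = \sqrt{\left(- \frac{22483}{2894846} + \frac{7122}{5}\right) - 41905} = \sqrt{\frac{20616980797}{14474230} - 41905} = \sqrt{- \frac{585925627353}{14474230}} = \frac{i \sqrt{8480822293201613190}}{14474230}$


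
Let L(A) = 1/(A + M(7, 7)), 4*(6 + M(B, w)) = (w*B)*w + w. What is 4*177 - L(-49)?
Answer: 46018/65 ≈ 707.97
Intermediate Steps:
M(B, w) = -6 + w/4 + B*w²/4 (M(B, w) = -6 + ((w*B)*w + w)/4 = -6 + ((B*w)*w + w)/4 = -6 + (B*w² + w)/4 = -6 + (w + B*w²)/4 = -6 + (w/4 + B*w²/4) = -6 + w/4 + B*w²/4)
L(A) = 1/(163/2 + A) (L(A) = 1/(A + (-6 + (¼)*7 + (¼)*7*7²)) = 1/(A + (-6 + 7/4 + (¼)*7*49)) = 1/(A + (-6 + 7/4 + 343/4)) = 1/(A + 163/2) = 1/(163/2 + A))
4*177 - L(-49) = 4*177 - 2/(163 + 2*(-49)) = 708 - 2/(163 - 98) = 708 - 2/65 = 46018/65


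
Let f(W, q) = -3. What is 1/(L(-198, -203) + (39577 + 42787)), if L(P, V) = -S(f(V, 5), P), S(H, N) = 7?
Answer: 1/82357 ≈ 1.2142e-5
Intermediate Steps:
L(P, V) = -7 (L(P, V) = -1*7 = -7)
1/(L(-198, -203) + (39577 + 42787)) = 1/(-7 + (39577 + 42787)) = 1/(-7 + 82364) = 1/82357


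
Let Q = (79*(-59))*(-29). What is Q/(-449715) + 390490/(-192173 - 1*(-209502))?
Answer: 173266866749/7793111235 ≈ 22.233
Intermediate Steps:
Q = 135169 (Q = -4661*(-29) = 135169)
Q/(-449715) + 390490/(-192173 - 1*(-209502)) = 135169/(-449715) + 390490/(-192173 - 1*(-209502)) = 135169*(-1/449715) + 390490/(-192173 + 209502) = -135169/449715 + 390490/17329 = 173266866749/7793111235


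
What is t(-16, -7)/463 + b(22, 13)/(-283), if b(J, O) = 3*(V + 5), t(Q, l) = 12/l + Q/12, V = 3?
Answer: -251464/2751609 ≈ -0.091388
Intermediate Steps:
t(Q, l) = 12/l + Q/12 (t(Q, l) = 12/l + Q*(1/12) = 12/l + Q/12)
b(J, O) = 24 (b(J, O) = 3*(3 + 5) = 3*8 = 24)
t(-16, -7)/463 + b(22, 13)/(-283) = (12/(-7) + (1/12)*(-16))/463 + 24/(-283) = (12*(-⅐) - 4/3)*(1/463) + 24*(-1/283) = (-12/7 - 4/3)*(1/463) - 24/283 = -64/21*1/463 - 24/283 = -64/9723 - 24/283 = -251464/2751609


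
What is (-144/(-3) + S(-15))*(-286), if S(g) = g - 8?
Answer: -7150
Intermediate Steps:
S(g) = -8 + g
(-144/(-3) + S(-15))*(-286) = (-144/(-3) + (-8 - 15))*(-286) = (-144*(-1)/3 - 23)*(-286) = (-16*(-3) - 23)*(-286) = (48 - 23)*(-286) = 25*(-286) = -7150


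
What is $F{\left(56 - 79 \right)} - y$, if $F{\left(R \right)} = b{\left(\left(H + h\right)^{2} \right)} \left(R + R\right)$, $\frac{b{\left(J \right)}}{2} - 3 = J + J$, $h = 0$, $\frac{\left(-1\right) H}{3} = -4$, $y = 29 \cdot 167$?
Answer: $-31615$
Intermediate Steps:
$y = 4843$
$H = 12$ ($H = \left(-3\right) \left(-4\right) = 12$)
$b{\left(J \right)} = 6 + 4 J$ ($b{\left(J \right)} = 6 + 2 \left(J + J\right) = 6 + 2 \cdot 2 J = 6 + 4 J$)
$F{\left(R \right)} = 1164 R$ ($F{\left(R \right)} = \left(6 + 4 \left(12 + 0\right)^{2}\right) \left(R + R\right) = \left(6 + 4 \cdot 12^{2}\right) 2 R = \left(6 + 4 \cdot 144\right) 2 R = \left(6 + 576\right) 2 R = 582 \cdot 2 R = 1164 R$)
$F{\left(56 - 79 \right)} - y = 1164 \left(56 - 79\right) - 4843 = 1164 \left(-23\right) - 4843 = -26772 - 4843 = -31615$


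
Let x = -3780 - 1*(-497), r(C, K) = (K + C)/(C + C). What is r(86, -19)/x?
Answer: -1/8428 ≈ -0.00011865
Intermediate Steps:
r(C, K) = (C + K)/(2*C) (r(C, K) = (C + K)/((2*C)) = (C + K)*(1/(2*C)) = (C + K)/(2*C))
x = -3283 (x = -3780 + 497 = -3283)
r(86, -19)/x = ((½)*(86 - 19)/86)/(-3283) = ((½)*(1/86)*67)*(-1/3283) = (67/172)*(-1/3283) = -1/8428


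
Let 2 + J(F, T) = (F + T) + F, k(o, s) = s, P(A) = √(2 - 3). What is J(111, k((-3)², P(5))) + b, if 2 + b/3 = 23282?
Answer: 70060 + I ≈ 70060.0 + 1.0*I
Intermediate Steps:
P(A) = I (P(A) = √(-1) = I)
b = 69840 (b = -6 + 3*23282 = -6 + 69846 = 69840)
J(F, T) = -2 + T + 2*F (J(F, T) = -2 + ((F + T) + F) = -2 + (T + 2*F) = -2 + T + 2*F)
J(111, k((-3)², P(5))) + b = (-2 + I + 2*111) + 69840 = (-2 + I + 222) + 69840 = (220 + I) + 69840 = 70060 + I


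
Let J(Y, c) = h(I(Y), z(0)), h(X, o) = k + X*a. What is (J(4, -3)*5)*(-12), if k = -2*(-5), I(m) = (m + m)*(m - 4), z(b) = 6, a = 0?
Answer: -600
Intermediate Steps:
I(m) = 2*m*(-4 + m) (I(m) = (2*m)*(-4 + m) = 2*m*(-4 + m))
k = 10
h(X, o) = 10 (h(X, o) = 10 + X*0 = 10 + 0 = 10)
J(Y, c) = 10
(J(4, -3)*5)*(-12) = (10*5)*(-12) = 50*(-12) = -600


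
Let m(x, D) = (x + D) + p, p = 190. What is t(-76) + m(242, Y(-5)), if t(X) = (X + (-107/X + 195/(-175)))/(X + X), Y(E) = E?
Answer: 172846019/404320 ≈ 427.50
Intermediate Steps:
t(X) = (-39/35 + X - 107/X)/(2*X) (t(X) = (X + (-107/X + 195*(-1/175)))/((2*X)) = (X + (-107/X - 39/35))*(1/(2*X)) = (X + (-39/35 - 107/X))*(1/(2*X)) = (-39/35 + X - 107/X)*(1/(2*X)) = (-39/35 + X - 107/X)/(2*X))
m(x, D) = 190 + D + x (m(x, D) = (x + D) + 190 = (D + x) + 190 = 190 + D + x)
t(-76) + m(242, Y(-5)) = (1/70)*(-3745 - 39*(-76) + 35*(-76)²)/(-76)² + (190 - 5 + 242) = (1/70)*(1/5776)*(-3745 + 2964 + 35*5776) + 427 = (1/70)*(1/5776)*(-3745 + 2964 + 202160) + 427 = (1/70)*(1/5776)*201379 + 427 = 201379/404320 + 427 = 172846019/404320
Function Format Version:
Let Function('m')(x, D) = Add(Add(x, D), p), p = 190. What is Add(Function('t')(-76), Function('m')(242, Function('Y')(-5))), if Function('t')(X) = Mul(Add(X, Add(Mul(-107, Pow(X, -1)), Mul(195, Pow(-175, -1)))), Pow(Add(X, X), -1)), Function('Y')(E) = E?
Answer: Rational(172846019, 404320) ≈ 427.50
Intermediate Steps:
Function('t')(X) = Mul(Rational(1, 2), Pow(X, -1), Add(Rational(-39, 35), X, Mul(-107, Pow(X, -1)))) (Function('t')(X) = Mul(Add(X, Add(Mul(-107, Pow(X, -1)), Mul(195, Rational(-1, 175)))), Pow(Mul(2, X), -1)) = Mul(Add(X, Add(Mul(-107, Pow(X, -1)), Rational(-39, 35))), Mul(Rational(1, 2), Pow(X, -1))) = Mul(Add(X, Add(Rational(-39, 35), Mul(-107, Pow(X, -1)))), Mul(Rational(1, 2), Pow(X, -1))) = Mul(Add(Rational(-39, 35), X, Mul(-107, Pow(X, -1))), Mul(Rational(1, 2), Pow(X, -1))) = Mul(Rational(1, 2), Pow(X, -1), Add(Rational(-39, 35), X, Mul(-107, Pow(X, -1)))))
Function('m')(x, D) = Add(190, D, x) (Function('m')(x, D) = Add(Add(x, D), 190) = Add(Add(D, x), 190) = Add(190, D, x))
Add(Function('t')(-76), Function('m')(242, Function('Y')(-5))) = Add(Mul(Rational(1, 70), Pow(-76, -2), Add(-3745, Mul(-39, -76), Mul(35, Pow(-76, 2)))), Add(190, -5, 242)) = Add(Mul(Rational(1, 70), Rational(1, 5776), Add(-3745, 2964, Mul(35, 5776))), 427) = Add(Mul(Rational(1, 70), Rational(1, 5776), Add(-3745, 2964, 202160)), 427) = Add(Mul(Rational(1, 70), Rational(1, 5776), 201379), 427) = Add(Rational(201379, 404320), 427) = Rational(172846019, 404320)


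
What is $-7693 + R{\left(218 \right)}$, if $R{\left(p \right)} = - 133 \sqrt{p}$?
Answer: $-7693 - 133 \sqrt{218} \approx -9656.7$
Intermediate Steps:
$-7693 + R{\left(218 \right)} = -7693 - 133 \sqrt{218}$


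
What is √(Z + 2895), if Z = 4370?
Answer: √7265 ≈ 85.235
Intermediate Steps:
√(Z + 2895) = √(4370 + 2895) = √7265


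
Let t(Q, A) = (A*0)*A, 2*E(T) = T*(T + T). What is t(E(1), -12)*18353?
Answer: 0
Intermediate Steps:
E(T) = T² (E(T) = (T*(T + T))/2 = (T*(2*T))/2 = (2*T²)/2 = T²)
t(Q, A) = 0 (t(Q, A) = 0*A = 0)
t(E(1), -12)*18353 = 0*18353 = 0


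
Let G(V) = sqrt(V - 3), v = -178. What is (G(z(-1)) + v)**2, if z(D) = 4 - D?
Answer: (178 - sqrt(2))**2 ≈ 31183.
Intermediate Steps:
G(V) = sqrt(-3 + V)
(G(z(-1)) + v)**2 = (sqrt(-3 + (4 - 1*(-1))) - 178)**2 = (sqrt(-3 + (4 + 1)) - 178)**2 = (sqrt(-3 + 5) - 178)**2 = (sqrt(2) - 178)**2 = (-178 + sqrt(2))**2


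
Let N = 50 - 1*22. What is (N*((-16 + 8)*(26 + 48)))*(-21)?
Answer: 348096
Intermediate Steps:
N = 28 (N = 50 - 22 = 28)
(N*((-16 + 8)*(26 + 48)))*(-21) = (28*((-16 + 8)*(26 + 48)))*(-21) = (28*(-8*74))*(-21) = (28*(-592))*(-21) = -16576*(-21) = 348096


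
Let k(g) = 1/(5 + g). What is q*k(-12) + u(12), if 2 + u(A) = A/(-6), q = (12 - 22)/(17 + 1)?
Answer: -247/63 ≈ -3.9206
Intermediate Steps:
q = -5/9 (q = -10/18 = -10*1/18 = -5/9 ≈ -0.55556)
u(A) = -2 - A/6 (u(A) = -2 + A/(-6) = -2 + A*(-⅙) = -2 - A/6)
q*k(-12) + u(12) = -5/(9*(5 - 12)) + (-2 - ⅙*12) = -5/9/(-7) + (-2 - 2) = -5/9*(-⅐) - 4 = 5/63 - 4 = -247/63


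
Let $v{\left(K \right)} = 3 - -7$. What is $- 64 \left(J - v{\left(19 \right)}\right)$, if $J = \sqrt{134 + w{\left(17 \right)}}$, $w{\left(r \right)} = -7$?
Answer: $640 - 64 \sqrt{127} \approx -81.243$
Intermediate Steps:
$v{\left(K \right)} = 10$ ($v{\left(K \right)} = 3 + 7 = 10$)
$J = \sqrt{127}$ ($J = \sqrt{134 - 7} = \sqrt{127} \approx 11.269$)
$- 64 \left(J - v{\left(19 \right)}\right) = - 64 \left(\sqrt{127} - 10\right) = - 64 \left(-10 + \sqrt{127}\right) = 640 - 64 \sqrt{127}$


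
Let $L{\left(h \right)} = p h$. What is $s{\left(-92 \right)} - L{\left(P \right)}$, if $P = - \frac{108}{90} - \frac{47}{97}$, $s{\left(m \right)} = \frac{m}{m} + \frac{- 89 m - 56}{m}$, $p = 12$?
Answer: $- \frac{749358}{11155} \approx -67.177$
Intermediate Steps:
$s{\left(m \right)} = 1 + \frac{-56 - 89 m}{m}$
$P = - \frac{817}{485}$ ($P = \left(-108\right) \frac{1}{90} - \frac{47}{97} = - \frac{6}{5} - \frac{47}{97} = - \frac{817}{485} \approx -1.6845$)
$L{\left(h \right)} = 12 h$
$s{\left(-92 \right)} - L{\left(P \right)} = \left(-88 - \frac{56}{-92}\right) - 12 \left(- \frac{817}{485}\right) = \left(-88 - - \frac{14}{23}\right) - - \frac{9804}{485} = \left(-88 + \frac{14}{23}\right) + \frac{9804}{485} = - \frac{2010}{23} + \frac{9804}{485} = - \frac{749358}{11155}$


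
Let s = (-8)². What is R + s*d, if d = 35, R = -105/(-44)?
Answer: 98665/44 ≈ 2242.4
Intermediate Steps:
R = 105/44 (R = -105*(-1/44) = 105/44 ≈ 2.3864)
s = 64
R + s*d = 105/44 + 64*35 = 105/44 + 2240 = 98665/44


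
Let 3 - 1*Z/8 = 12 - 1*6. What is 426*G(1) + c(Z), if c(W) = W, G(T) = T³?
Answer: 402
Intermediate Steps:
Z = -24 (Z = 24 - 8*(12 - 1*6) = 24 - 8*(12 - 6) = 24 - 8*6 = 24 - 48 = -24)
426*G(1) + c(Z) = 426*1³ - 24 = 426*1 - 24 = 426 - 24 = 402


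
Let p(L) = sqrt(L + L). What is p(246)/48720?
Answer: sqrt(123)/24360 ≈ 0.00045528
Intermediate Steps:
p(L) = sqrt(2)*sqrt(L) (p(L) = sqrt(2*L) = sqrt(2)*sqrt(L))
p(246)/48720 = (sqrt(2)*sqrt(246))/48720 = (2*sqrt(123))*(1/48720) = sqrt(123)/24360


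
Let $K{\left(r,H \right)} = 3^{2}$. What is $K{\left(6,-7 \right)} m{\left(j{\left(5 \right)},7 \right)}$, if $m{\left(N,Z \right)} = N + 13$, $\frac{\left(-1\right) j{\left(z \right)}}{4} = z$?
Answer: $-63$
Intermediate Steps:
$j{\left(z \right)} = - 4 z$
$m{\left(N,Z \right)} = 13 + N$
$K{\left(r,H \right)} = 9$
$K{\left(6,-7 \right)} m{\left(j{\left(5 \right)},7 \right)} = 9 \left(13 - 20\right) = 9 \left(-7\right) = -63$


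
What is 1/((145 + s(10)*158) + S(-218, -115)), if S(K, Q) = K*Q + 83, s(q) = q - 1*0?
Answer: 1/26878 ≈ 3.7205e-5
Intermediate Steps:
s(q) = q (s(q) = q + 0 = q)
S(K, Q) = 83 + K*Q
1/((145 + s(10)*158) + S(-218, -115)) = 1/((145 + 10*158) + (83 - 218*(-115))) = 1/((145 + 1580) + (83 + 25070)) = 1/(1725 + 25153) = 1/26878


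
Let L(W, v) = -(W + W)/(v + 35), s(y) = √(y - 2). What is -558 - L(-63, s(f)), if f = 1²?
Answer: -344259/613 + 63*I/613 ≈ -561.6 + 0.10277*I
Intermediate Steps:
f = 1
s(y) = √(-2 + y)
L(W, v) = -2*W/(35 + v)
-558 - L(-63, s(f)) = -558 - (-2)*(-63)/(35 + √(-2 + 1)) = -558 - (-2)*(-63)/(35 + √(-1)) = -558 - (-2)*(-63)/(35 + I) = -558 - (-2)*(-63)*(35 - I)/1226 = -558 - (2205/613 - 63*I/613) = -558 + (-2205/613 + 63*I/613) = -344259/613 + 63*I/613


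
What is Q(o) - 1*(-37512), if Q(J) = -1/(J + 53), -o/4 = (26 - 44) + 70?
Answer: 5814361/155 ≈ 37512.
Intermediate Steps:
o = -208 (o = -4*((26 - 44) + 70) = -4*(-18 + 70) = -4*52 = -208)
Q(J) = -1/(53 + J)
Q(o) - 1*(-37512) = -1/(53 - 208) - 1*(-37512) = -1/(-155) + 37512 = -1*(-1/155) + 37512 = 1/155 + 37512 = 5814361/155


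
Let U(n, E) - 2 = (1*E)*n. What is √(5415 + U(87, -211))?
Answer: 2*I*√3235 ≈ 113.75*I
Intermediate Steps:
U(n, E) = 2 + E*n (U(n, E) = 2 + (1*E)*n = 2 + E*n)
√(5415 + U(87, -211)) = √(5415 + (2 - 211*87)) = √(5415 + (2 - 18357)) = √(5415 - 18355) = √(-12940) = 2*I*√3235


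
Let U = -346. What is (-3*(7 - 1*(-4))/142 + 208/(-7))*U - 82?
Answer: 5108937/497 ≈ 10280.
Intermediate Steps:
(-3*(7 - 1*(-4))/142 + 208/(-7))*U - 82 = (-3*(7 - 1*(-4))/142 + 208/(-7))*(-346) - 82 = (-3*(7 + 4)*(1/142) + 208*(-⅐))*(-346) - 82 = (-3*11*(1/142) - 208/7)*(-346) - 82 = (-33*1/142 - 208/7)*(-346) - 82 = (-33/142 - 208/7)*(-346) - 82 = -29767/994*(-346) - 82 = 5149691/497 - 82 = 5108937/497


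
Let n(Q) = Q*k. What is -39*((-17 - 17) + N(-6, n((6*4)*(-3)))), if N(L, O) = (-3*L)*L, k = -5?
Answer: 5538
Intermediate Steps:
n(Q) = -5*Q (n(Q) = Q*(-5) = -5*Q)
N(L, O) = -3*L²
-39*((-17 - 17) + N(-6, n((6*4)*(-3)))) = -39*((-17 - 17) - 3*(-6)²) = -39*(-34 - 3*36) = -39*(-34 - 108) = -39*(-142) = 5538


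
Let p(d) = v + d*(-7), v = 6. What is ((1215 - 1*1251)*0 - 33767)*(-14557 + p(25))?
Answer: 497252842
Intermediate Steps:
p(d) = 6 - 7*d (p(d) = 6 + d*(-7) = 6 - 7*d)
((1215 - 1*1251)*0 - 33767)*(-14557 + p(25)) = ((1215 - 1*1251)*0 - 33767)*(-14557 + (6 - 7*25)) = ((1215 - 1251)*0 - 33767)*(-14557 + (6 - 175)) = (-36*0 - 33767)*(-14557 - 169) = (0 - 33767)*(-14726) = -33767*(-14726) = 497252842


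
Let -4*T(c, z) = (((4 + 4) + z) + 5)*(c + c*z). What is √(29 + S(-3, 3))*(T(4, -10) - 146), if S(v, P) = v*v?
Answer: -119*√38 ≈ -733.57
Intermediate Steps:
S(v, P) = v²
T(c, z) = -(13 + z)*(c + c*z)/4 (T(c, z) = -(((4 + 4) + z) + 5)*(c + c*z)/4 = -((8 + z) + 5)*(c + c*z)/4 = -(13 + z)*(c + c*z)/4)
√(29 + S(-3, 3))*(T(4, -10) - 146) = √(29 + (-3)²)*(-¼*4*(13 + (-10)² + 14*(-10)) - 146) = √(29 + 9)*(-¼*4*(13 + 100 - 140) - 146) = √38*(-¼*4*(-27) - 146) = √38*(27 - 146) = √38*(-119) = -119*√38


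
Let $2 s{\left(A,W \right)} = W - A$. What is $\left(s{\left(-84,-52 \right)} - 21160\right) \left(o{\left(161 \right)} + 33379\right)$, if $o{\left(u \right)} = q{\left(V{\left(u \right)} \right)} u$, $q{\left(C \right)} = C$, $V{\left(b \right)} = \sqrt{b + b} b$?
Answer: $-705765576 - 548073624 \sqrt{322} \approx -1.0541 \cdot 10^{10}$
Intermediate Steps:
$V{\left(b \right)} = \sqrt{2} b^{\frac{3}{2}}$ ($V{\left(b \right)} = \sqrt{2 b} b = \sqrt{2} \sqrt{b} b = \sqrt{2} b^{\frac{3}{2}}$)
$s{\left(A,W \right)} = \frac{W}{2} - \frac{A}{2}$ ($s{\left(A,W \right)} = \frac{W - A}{2} = \frac{W}{2} - \frac{A}{2}$)
$o{\left(u \right)} = \sqrt{2} u^{\frac{5}{2}}$ ($o{\left(u \right)} = \sqrt{2} u^{\frac{3}{2}} u = \sqrt{2} u^{\frac{5}{2}}$)
$\left(s{\left(-84,-52 \right)} - 21160\right) \left(o{\left(161 \right)} + 33379\right) = \left(\left(\frac{1}{2} \left(-52\right) - -42\right) - 21160\right) \left(\sqrt{2} \cdot 161^{\frac{5}{2}} + 33379\right) = \left(\left(-26 + 42\right) - 21160\right) \left(\sqrt{2} \cdot 25921 \sqrt{161} + 33379\right) = \left(16 - 21160\right) \left(25921 \sqrt{322} + 33379\right) = - 21144 \left(33379 + 25921 \sqrt{322}\right) = -705765576 - 548073624 \sqrt{322}$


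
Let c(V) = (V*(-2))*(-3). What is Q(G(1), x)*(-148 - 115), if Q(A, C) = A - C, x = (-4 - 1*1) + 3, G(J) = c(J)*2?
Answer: -3682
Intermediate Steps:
c(V) = 6*V (c(V) = -2*V*(-3) = 6*V)
G(J) = 12*J (G(J) = (6*J)*2 = 12*J)
x = -2 (x = (-4 - 1) + 3 = -5 + 3 = -2)
Q(G(1), x)*(-148 - 115) = (12*1 - 1*(-2))*(-148 - 115) = (12 + 2)*(-263) = 14*(-263) = -3682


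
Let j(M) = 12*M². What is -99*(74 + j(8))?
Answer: -83358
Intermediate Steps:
-99*(74 + j(8)) = -99*(74 + 12*8²) = -99*(74 + 12*64) = -99*(74 + 768) = -99*842 = -83358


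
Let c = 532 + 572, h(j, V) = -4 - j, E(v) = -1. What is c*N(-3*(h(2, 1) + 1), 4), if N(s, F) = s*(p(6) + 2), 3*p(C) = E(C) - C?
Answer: -5520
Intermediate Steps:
p(C) = -1/3 - C/3 (p(C) = (-1 - C)/3 = -1/3 - C/3)
N(s, F) = -s/3 (N(s, F) = s*((-1/3 - 1/3*6) + 2) = s*((-1/3 - 2) + 2) = s*(-7/3 + 2) = s*(-1/3) = -s/3)
c = 1104
c*N(-3*(h(2, 1) + 1), 4) = 1104*(-(-1)*((-4 - 1*2) + 1)) = 1104*(-(-1)*((-4 - 2) + 1)) = 1104*(-(-1)*(-6 + 1)) = 1104*(-(-1)*(-5)) = 1104*(-1/3*15) = 1104*(-5) = -5520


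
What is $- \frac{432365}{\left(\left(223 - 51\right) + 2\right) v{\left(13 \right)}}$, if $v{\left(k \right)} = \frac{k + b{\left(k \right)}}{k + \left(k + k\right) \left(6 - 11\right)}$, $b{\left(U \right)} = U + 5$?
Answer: $\frac{16862235}{1798} \approx 9378.3$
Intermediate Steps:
$b{\left(U \right)} = 5 + U$
$v{\left(k \right)} = - \frac{5 + 2 k}{9 k}$ ($v{\left(k \right)} = \frac{k + \left(5 + k\right)}{k + \left(k + k\right) \left(6 - 11\right)} = \frac{5 + 2 k}{k + 2 k \left(-5\right)} = \frac{5 + 2 k}{k - 10 k} = \frac{5 + 2 k}{\left(-9\right) k} = \left(5 + 2 k\right) \left(- \frac{1}{9 k}\right) = - \frac{5 + 2 k}{9 k}$)
$- \frac{432365}{\left(\left(223 - 51\right) + 2\right) v{\left(13 \right)}} = - \frac{432365}{\left(\left(223 - 51\right) + 2\right) \frac{-5 - 26}{9 \cdot 13}} = - \frac{432365}{\left(172 + 2\right) \frac{1}{9} \cdot \frac{1}{13} \left(-5 - 26\right)} = - \frac{432365}{174 \cdot \frac{1}{9} \cdot \frac{1}{13} \left(-31\right)} = - \frac{432365}{174 \left(- \frac{31}{117}\right)} = - \frac{432365}{- \frac{1798}{39}} = \left(-432365\right) \left(- \frac{39}{1798}\right) = \frac{16862235}{1798}$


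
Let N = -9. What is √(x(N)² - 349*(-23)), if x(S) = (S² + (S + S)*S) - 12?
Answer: 2*√15347 ≈ 247.77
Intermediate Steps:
x(S) = -12 + 3*S² (x(S) = (S² + (2*S)*S) - 12 = (S² + 2*S²) - 12 = 3*S² - 12 = -12 + 3*S²)
√(x(N)² - 349*(-23)) = √((-12 + 3*(-9)²)² - 349*(-23)) = √((-12 + 3*81)² + 8027) = √((-12 + 243)² + 8027) = √(231² + 8027) = √(53361 + 8027) = √61388 = 2*√15347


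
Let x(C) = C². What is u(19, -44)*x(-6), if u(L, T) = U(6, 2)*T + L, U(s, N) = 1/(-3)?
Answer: 1212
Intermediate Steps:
U(s, N) = -⅓
u(L, T) = L - T/3 (u(L, T) = -T/3 + L = L - T/3)
u(19, -44)*x(-6) = (19 - ⅓*(-44))*(-6)² = (19 + 44/3)*36 = (101/3)*36 = 1212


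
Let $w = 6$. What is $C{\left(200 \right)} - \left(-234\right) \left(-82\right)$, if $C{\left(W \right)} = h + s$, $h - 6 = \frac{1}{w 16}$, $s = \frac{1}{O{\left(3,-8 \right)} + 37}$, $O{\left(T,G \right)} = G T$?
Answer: $- \frac{23939027}{1248} \approx -19182.0$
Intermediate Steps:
$s = \frac{1}{13}$ ($s = \frac{1}{\left(-8\right) 3 + 37} = \frac{1}{-24 + 37} = \frac{1}{13} \approx 0.076923$)
$h = \frac{577}{96}$ ($h = 6 + \frac{1}{6 \cdot 16} = 6 + \frac{1}{96} = \frac{577}{96} \approx 6.0104$)
$C{\left(W \right)} = \frac{7597}{1248}$ ($C{\left(W \right)} = \frac{577}{96} + \frac{1}{13} = \frac{7597}{1248}$)
$C{\left(200 \right)} - \left(-234\right) \left(-82\right) = \frac{7597}{1248} - \left(-234\right) \left(-82\right) = \frac{7597}{1248} - 19188 = - \frac{23939027}{1248}$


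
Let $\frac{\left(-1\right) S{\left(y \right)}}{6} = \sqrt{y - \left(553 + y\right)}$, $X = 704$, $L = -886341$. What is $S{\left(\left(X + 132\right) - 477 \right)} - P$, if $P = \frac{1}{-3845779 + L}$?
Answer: $\frac{1}{4732120} - 6 i \sqrt{553} \approx 2.1132 \cdot 10^{-7} - 141.1 i$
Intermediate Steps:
$P = - \frac{1}{4732120}$ ($P = \frac{1}{-3845779 - 886341} = \frac{1}{-4732120} = - \frac{1}{4732120} \approx -2.1132 \cdot 10^{-7}$)
$S{\left(y \right)} = - 6 i \sqrt{553}$ ($S{\left(y \right)} = - 6 \sqrt{y - \left(553 + y\right)} = - 6 \sqrt{-553} = - 6 i \sqrt{553}$)
$S{\left(\left(X + 132\right) - 477 \right)} - P = - 6 i \sqrt{553} - - \frac{1}{4732120} = - 6 i \sqrt{553} + \frac{1}{4732120} = \frac{1}{4732120} - 6 i \sqrt{553}$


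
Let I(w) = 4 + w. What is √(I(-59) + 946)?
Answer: 9*√11 ≈ 29.850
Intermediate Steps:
√(I(-59) + 946) = √((4 - 59) + 946) = √(-55 + 946) = √891 = 9*√11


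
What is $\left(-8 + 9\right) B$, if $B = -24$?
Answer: $-24$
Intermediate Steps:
$\left(-8 + 9\right) B = \left(-8 + 9\right) \left(-24\right) = 1 \left(-24\right) = -24$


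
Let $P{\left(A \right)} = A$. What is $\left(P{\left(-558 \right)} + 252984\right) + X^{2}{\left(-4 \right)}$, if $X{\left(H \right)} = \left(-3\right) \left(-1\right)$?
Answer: $252435$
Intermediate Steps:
$X{\left(H \right)} = 3$
$\left(P{\left(-558 \right)} + 252984\right) + X^{2}{\left(-4 \right)} = \left(-558 + 252984\right) + 3^{2} = 252426 + 9 = 252435$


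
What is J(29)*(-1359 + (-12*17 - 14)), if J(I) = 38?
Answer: -59926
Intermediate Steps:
J(29)*(-1359 + (-12*17 - 14)) = 38*(-1359 + (-12*17 - 14)) = 38*(-1359 + (-204 - 14)) = 38*(-1359 - 218) = 38*(-1577) = -59926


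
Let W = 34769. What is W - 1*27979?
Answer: 6790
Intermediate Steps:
W - 1*27979 = 34769 - 1*27979 = 34769 - 27979 = 6790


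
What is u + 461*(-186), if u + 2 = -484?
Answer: -86232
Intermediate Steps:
u = -486 (u = -2 - 484 = -486)
u + 461*(-186) = -486 + 461*(-186) = -486 - 85746 = -86232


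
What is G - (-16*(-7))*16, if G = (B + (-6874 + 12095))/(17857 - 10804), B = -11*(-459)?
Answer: -12628706/7053 ≈ -1790.5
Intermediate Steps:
B = 5049
G = 10270/7053 (G = (5049 + (-6874 + 12095))/(17857 - 10804) = (5049 + 5221)/7053 = 10270*(1/7053) = 10270/7053 ≈ 1.4561)
G - (-16*(-7))*16 = 10270/7053 - (-16*(-7))*16 = 10270/7053 - 112*16 = 10270/7053 - 1*1792 = 10270/7053 - 1792 = -12628706/7053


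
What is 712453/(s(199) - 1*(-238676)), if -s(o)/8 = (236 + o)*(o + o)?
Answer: -712453/1146364 ≈ -0.62149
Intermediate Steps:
s(o) = -16*o*(236 + o) (s(o) = -8*(236 + o)*(o + o) = -8*(236 + o)*2*o = -16*o*(236 + o))
712453/(s(199) - 1*(-238676)) = 712453/(-16*199*(236 + 199) - 1*(-238676)) = 712453/(-16*199*435 + 238676) = 712453/(-1385040 + 238676) = 712453/(-1146364) = 712453*(-1/1146364) = -712453/1146364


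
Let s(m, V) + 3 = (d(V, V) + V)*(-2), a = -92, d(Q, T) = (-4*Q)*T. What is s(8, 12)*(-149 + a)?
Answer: -271125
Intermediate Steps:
d(Q, T) = -4*Q*T
s(m, V) = -3 - 2*V + 8*V² (s(m, V) = -3 + (-4*V*V + V)*(-2) = -3 + (-4*V² + V)*(-2) = -3 + (V - 4*V²)*(-2) = -3 + (-2*V + 8*V²) = -3 - 2*V + 8*V²)
s(8, 12)*(-149 + a) = (-3 - 2*12 + 8*12²)*(-149 - 92) = (-3 - 24 + 8*144)*(-241) = (-3 - 24 + 1152)*(-241) = 1125*(-241) = -271125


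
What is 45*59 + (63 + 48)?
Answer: 2766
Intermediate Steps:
45*59 + (63 + 48) = 2655 + 111 = 2766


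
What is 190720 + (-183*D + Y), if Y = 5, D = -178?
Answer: 223299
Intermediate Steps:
190720 + (-183*D + Y) = 190720 + (-183*(-178) + 5) = 190720 + (32574 + 5) = 190720 + 32579 = 223299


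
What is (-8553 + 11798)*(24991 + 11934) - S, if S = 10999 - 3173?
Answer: 119813799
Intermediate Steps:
S = 7826
(-8553 + 11798)*(24991 + 11934) - S = (-8553 + 11798)*(24991 + 11934) - 1*7826 = 3245*36925 - 7826 = 119821625 - 7826 = 119813799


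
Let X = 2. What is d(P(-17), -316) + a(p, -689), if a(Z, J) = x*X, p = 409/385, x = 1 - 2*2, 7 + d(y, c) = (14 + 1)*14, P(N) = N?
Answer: 197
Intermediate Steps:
d(y, c) = 203 (d(y, c) = -7 + (14 + 1)*14 = -7 + 15*14 = -7 + 210 = 203)
x = -3 (x = 1 - 4 = -3)
p = 409/385 (p = 409*(1/385) = 409/385 ≈ 1.0623)
a(Z, J) = -6 (a(Z, J) = -3*2 = -6)
d(P(-17), -316) + a(p, -689) = 203 - 6 = 197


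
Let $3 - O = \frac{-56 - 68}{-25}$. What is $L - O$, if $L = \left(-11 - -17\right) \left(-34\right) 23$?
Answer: $- \frac{117251}{25} \approx -4690.0$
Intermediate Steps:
$L = -4692$ ($L = \left(-11 + 17\right) \left(-34\right) 23 = 6 \left(-34\right) 23 = \left(-204\right) 23 = -4692$)
$O = - \frac{49}{25}$ ($O = 3 - \frac{-56 - 68}{-25} = 3 - \left(-124\right) \left(- \frac{1}{25}\right) = 3 - \frac{124}{25} = - \frac{49}{25} \approx -1.96$)
$L - O = -4692 - - \frac{49}{25} = -4692 + \frac{49}{25} = - \frac{117251}{25}$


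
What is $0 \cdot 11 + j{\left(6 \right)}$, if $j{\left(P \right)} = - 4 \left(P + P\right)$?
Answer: $-48$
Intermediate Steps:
$j{\left(P \right)} = - 8 P$ ($j{\left(P \right)} = - 4 \cdot 2 P = - 8 P$)
$0 \cdot 11 + j{\left(6 \right)} = 0 \cdot 11 - 48 = 0 - 48 = -48$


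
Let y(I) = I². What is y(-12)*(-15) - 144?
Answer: -2304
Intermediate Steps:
y(-12)*(-15) - 144 = (-12)²*(-15) - 144 = 144*(-15) - 144 = -2160 - 144 = -2304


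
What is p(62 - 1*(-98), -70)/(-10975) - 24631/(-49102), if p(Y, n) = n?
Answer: 54752473/107778890 ≈ 0.50801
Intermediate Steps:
p(62 - 1*(-98), -70)/(-10975) - 24631/(-49102) = -70/(-10975) - 24631/(-49102) = -70*(-1/10975) - 24631*(-1/49102) = 14/2195 + 24631/49102 = 54752473/107778890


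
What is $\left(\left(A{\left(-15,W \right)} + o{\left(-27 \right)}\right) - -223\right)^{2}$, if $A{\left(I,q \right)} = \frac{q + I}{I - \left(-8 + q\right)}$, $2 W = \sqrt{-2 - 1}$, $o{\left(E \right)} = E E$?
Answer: $\frac{- 175722961 i + 25406916 \sqrt{3}}{- 193 i + 28 \sqrt{3}} \approx 9.103 \cdot 10^{5} - 730.77 i$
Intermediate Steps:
$o{\left(E \right)} = E^{2}$
$W = \frac{i \sqrt{3}}{2}$ ($W = \frac{\sqrt{-2 - 1}}{2} = \frac{\sqrt{-3}}{2} = \frac{i \sqrt{3}}{2} \approx 0.86602 i$)
$A{\left(I,q \right)} = \frac{I + q}{8 + I - q}$
$\left(\left(A{\left(-15,W \right)} + o{\left(-27 \right)}\right) - -223\right)^{2} = \left(\left(\frac{-15 + \frac{i \sqrt{3}}{2}}{8 - 15 - \frac{i \sqrt{3}}{2}} + \left(-27\right)^{2}\right) - -223\right)^{2} = \left(\left(\frac{-15 + \frac{i \sqrt{3}}{2}}{8 - 15 - \frac{i \sqrt{3}}{2}} + 729\right) + 223\right)^{2} = \left(\left(\frac{-15 + \frac{i \sqrt{3}}{2}}{-7 - \frac{i \sqrt{3}}{2}} + 729\right) + 223\right)^{2} = \left(\left(729 + \frac{-15 + \frac{i \sqrt{3}}{2}}{-7 - \frac{i \sqrt{3}}{2}}\right) + 223\right)^{2} = \left(952 + \frac{-15 + \frac{i \sqrt{3}}{2}}{-7 - \frac{i \sqrt{3}}{2}}\right)^{2}$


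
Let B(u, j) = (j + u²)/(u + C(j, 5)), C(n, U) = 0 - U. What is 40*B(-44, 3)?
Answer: -11080/7 ≈ -1582.9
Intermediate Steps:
C(n, U) = -U
B(u, j) = (j + u²)/(-5 + u) (B(u, j) = (j + u²)/(u - 1*5) = (j + u²)/(u - 5) = (j + u²)/(-5 + u))
40*B(-44, 3) = 40*((3 + (-44)²)/(-5 - 44)) = 40*((3 + 1936)/(-49)) = 40*(-1/49*1939) = 40*(-277/7) = -11080/7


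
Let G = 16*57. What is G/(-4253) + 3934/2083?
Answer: 14831606/8858999 ≈ 1.6742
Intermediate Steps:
G = 912
G/(-4253) + 3934/2083 = 912/(-4253) + 3934/2083 = 912*(-1/4253) + 3934*(1/2083) = -912/4253 + 3934/2083 = 14831606/8858999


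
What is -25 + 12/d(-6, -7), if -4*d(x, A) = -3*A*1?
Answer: -191/7 ≈ -27.286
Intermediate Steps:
d(x, A) = 3*A/4 (d(x, A) = -(-3*A)/4 = -(-3)*A/4 = 3*A/4)
-25 + 12/d(-6, -7) = -25 + 12/((¾)*(-7)) = -25 + 12/(-21/4) = -25 - 4/21*12 = -25 - 16/7 = -191/7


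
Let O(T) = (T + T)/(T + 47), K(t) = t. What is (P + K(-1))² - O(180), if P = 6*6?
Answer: 277715/227 ≈ 1223.4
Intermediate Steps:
P = 36
O(T) = 2*T/(47 + T) (O(T) = (2*T)/(47 + T) = 2*T/(47 + T))
(P + K(-1))² - O(180) = (36 - 1)² - 2*180/(47 + 180) = 35² - 2*180/227 = 1225 - 2*180/227 = 1225 - 1*360/227 = 1225 - 360/227 = 277715/227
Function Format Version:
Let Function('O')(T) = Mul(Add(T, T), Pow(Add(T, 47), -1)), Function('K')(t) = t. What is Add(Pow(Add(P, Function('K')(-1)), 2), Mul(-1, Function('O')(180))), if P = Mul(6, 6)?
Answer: Rational(277715, 227) ≈ 1223.4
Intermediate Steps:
P = 36
Function('O')(T) = Mul(2, T, Pow(Add(47, T), -1)) (Function('O')(T) = Mul(Mul(2, T), Pow(Add(47, T), -1)) = Mul(2, T, Pow(Add(47, T), -1)))
Add(Pow(Add(P, Function('K')(-1)), 2), Mul(-1, Function('O')(180))) = Add(Pow(Add(36, -1), 2), Mul(-1, Mul(2, 180, Pow(Add(47, 180), -1)))) = Add(Pow(35, 2), Mul(-1, Mul(2, 180, Pow(227, -1)))) = Add(1225, Mul(-1, Mul(2, 180, Rational(1, 227)))) = Add(1225, Mul(-1, Rational(360, 227))) = Add(1225, Rational(-360, 227)) = Rational(277715, 227)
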